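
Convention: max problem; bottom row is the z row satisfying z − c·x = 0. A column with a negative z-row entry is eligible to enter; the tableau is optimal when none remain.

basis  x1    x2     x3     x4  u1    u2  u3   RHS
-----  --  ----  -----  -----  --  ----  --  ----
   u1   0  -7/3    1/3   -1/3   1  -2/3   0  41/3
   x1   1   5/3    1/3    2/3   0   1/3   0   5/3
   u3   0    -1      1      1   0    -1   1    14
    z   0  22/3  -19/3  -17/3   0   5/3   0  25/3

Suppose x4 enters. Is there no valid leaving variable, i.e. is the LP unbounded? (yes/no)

Column x4 has positive entries in row(s) 2, 3, so the ratio test bounds it — not unbounded.

no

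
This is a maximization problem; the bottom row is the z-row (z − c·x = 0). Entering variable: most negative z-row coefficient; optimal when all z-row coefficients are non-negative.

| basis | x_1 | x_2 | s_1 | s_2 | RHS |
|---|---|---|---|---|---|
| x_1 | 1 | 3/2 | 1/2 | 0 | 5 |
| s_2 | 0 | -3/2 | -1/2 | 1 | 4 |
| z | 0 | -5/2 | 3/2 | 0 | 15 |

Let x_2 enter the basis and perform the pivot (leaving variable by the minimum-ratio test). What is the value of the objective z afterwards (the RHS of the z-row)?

Ratio test on column x_2 — row 1: 5/(3/2) = 10/3; row 2: entry -3/2 ≤ 0. Minimum is 10/3 at row 1 (x_1 leaves); pivot element 3/2.
Pivot on row 1; the z-row RHS becomes 15 − (-5/2)·(10/3) = 70/3.

70/3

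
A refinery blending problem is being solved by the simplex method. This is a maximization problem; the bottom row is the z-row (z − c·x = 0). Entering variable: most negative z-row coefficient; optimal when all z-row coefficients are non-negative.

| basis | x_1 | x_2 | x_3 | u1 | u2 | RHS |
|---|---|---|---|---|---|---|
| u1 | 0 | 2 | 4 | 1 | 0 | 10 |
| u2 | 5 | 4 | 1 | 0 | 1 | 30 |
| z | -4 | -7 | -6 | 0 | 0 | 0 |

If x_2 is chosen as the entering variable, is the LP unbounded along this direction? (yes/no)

Column x_2 has positive entries in row(s) 1, 2, so the ratio test bounds it — not unbounded.

no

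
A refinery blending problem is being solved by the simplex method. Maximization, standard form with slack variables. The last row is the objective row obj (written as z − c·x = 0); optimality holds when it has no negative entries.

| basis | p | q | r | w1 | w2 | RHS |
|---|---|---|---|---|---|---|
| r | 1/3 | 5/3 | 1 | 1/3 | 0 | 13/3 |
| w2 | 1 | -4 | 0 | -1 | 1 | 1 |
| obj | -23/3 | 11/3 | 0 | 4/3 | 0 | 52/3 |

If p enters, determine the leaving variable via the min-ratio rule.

w2

Column p entries and ratios — r: (13/3)/(1/3) = 13; w2: 1/1 = 1.
Smallest ratio is 1 in the row of w2, so w2 leaves.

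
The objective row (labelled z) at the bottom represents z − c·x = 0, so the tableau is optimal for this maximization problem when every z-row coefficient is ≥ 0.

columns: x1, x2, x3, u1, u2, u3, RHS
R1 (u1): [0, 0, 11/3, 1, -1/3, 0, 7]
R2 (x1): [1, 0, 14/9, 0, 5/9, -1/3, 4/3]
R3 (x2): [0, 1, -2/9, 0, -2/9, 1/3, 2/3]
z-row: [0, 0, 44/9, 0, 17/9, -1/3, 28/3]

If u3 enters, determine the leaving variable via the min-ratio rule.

x2

Column u3 entries and ratios — u1: 0 ≤ 0, skip; x1: -1/3 ≤ 0, skip; x2: (2/3)/(1/3) = 2.
Smallest ratio is 2 in the row of x2, so x2 leaves.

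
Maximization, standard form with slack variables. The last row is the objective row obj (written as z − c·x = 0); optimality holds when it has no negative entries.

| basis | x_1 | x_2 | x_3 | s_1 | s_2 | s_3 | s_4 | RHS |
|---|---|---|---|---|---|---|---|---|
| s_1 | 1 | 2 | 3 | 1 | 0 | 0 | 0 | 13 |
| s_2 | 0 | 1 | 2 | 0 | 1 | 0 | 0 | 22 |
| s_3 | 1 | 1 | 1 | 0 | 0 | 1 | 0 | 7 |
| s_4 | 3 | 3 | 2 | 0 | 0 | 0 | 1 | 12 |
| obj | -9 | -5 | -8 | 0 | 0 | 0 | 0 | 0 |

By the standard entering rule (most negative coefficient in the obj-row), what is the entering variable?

x_1

Negative obj-row entries: x_1: -9, x_2: -5, x_3: -8.
The most negative is -9 in column x_1, so x_1 enters.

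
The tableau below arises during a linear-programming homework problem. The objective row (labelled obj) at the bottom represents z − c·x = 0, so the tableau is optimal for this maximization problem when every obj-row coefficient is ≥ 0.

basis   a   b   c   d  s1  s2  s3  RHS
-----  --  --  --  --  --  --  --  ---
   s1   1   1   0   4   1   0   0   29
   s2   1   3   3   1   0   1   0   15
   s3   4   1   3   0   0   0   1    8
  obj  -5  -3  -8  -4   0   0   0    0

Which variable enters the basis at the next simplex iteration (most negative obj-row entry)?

c

Negative obj-row entries: a: -5, b: -3, c: -8, d: -4.
The most negative is -8 in column c, so c enters.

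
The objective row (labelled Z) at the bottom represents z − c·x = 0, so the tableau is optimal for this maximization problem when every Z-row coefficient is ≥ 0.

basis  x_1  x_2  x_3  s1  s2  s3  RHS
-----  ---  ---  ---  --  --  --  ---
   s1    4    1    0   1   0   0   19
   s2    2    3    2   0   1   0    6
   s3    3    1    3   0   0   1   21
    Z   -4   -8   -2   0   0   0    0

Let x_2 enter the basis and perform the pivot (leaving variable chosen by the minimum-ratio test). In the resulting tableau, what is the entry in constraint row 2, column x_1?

2/3

Ratio test on column x_2 — row 1: 19/1 = 19; row 2: 6/3 = 2; row 3: 21/1 = 21. Minimum is 2 at row 2 (s2 leaves); pivot element 3.
Divide row 2 by 3; eliminate column x_2 from the other rows.
In the new row 2, the x_1 entry is the old entry divided by the pivot: 2/3 = 2/3.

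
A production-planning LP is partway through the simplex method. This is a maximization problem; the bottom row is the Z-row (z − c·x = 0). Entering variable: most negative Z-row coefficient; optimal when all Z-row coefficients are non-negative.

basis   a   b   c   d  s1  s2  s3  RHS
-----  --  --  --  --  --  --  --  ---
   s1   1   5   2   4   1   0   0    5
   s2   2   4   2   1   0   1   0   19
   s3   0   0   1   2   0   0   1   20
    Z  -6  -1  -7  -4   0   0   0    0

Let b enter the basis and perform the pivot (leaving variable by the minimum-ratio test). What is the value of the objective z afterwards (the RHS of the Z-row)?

Ratio test on column b — row 1: 5/5 = 1; row 2: 19/4 = 19/4; row 3: entry 0 ≤ 0. Minimum is 1 at row 1 (s1 leaves); pivot element 5.
Pivot on row 1; the Z-row RHS becomes 0 − (-1)·1 = 1.

1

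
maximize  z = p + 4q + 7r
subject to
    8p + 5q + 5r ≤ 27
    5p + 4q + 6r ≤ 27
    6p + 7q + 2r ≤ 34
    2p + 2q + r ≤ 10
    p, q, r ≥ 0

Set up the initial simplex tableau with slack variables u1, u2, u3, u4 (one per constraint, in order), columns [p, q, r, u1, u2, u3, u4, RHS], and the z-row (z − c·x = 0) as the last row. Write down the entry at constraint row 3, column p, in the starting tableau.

Constraint 3 has coefficient 6 on p.

6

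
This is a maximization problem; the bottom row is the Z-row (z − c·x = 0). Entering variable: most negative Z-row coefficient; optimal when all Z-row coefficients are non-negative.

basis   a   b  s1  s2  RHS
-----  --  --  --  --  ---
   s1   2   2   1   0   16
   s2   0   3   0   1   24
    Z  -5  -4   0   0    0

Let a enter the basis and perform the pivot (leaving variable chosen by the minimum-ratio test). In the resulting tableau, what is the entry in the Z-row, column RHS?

Ratio test on column a — row 1: 16/2 = 8; row 2: entry 0 ≤ 0. Minimum is 8 at row 1 (s1 leaves); pivot element 2.
Divide row 1 by 2; eliminate column a from the other rows.
Z-row update in column RHS: 0 − (-5)·8 = 40.

40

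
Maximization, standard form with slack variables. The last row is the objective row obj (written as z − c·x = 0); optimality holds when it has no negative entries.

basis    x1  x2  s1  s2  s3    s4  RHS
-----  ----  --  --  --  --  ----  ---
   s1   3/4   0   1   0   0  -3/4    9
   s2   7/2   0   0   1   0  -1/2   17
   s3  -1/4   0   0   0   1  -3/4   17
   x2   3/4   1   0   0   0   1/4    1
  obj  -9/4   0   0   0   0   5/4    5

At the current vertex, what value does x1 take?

x1 is not in the basis, so in the current basic feasible solution x1 = 0.

0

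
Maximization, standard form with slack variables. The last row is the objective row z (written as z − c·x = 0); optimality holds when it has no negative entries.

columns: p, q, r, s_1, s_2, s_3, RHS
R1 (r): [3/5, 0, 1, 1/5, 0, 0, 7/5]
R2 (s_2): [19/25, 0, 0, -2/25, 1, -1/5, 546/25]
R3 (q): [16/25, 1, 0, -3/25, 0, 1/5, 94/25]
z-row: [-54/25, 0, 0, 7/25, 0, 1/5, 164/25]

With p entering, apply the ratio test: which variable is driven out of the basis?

r

Column p entries and ratios — r: (7/5)/(3/5) = 7/3; s_2: (546/25)/(19/25) = 546/19; q: (94/25)/(16/25) = 47/8.
Smallest ratio is 7/3 in the row of r, so r leaves.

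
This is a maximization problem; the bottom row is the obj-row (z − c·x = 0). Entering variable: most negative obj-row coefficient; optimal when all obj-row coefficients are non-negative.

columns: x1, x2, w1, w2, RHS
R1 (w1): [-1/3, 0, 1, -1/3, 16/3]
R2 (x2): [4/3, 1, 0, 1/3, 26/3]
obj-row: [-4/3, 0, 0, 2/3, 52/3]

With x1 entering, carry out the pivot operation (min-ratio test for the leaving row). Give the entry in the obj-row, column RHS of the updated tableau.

Ratio test on column x1 — row 1: entry -1/3 ≤ 0; row 2: (26/3)/(4/3) = 13/2. Minimum is 13/2 at row 2 (x2 leaves); pivot element 4/3.
Divide row 2 by 4/3; eliminate column x1 from the other rows.
obj-row update in column RHS: 52/3 − (-4/3)·(13/2) = 26.

26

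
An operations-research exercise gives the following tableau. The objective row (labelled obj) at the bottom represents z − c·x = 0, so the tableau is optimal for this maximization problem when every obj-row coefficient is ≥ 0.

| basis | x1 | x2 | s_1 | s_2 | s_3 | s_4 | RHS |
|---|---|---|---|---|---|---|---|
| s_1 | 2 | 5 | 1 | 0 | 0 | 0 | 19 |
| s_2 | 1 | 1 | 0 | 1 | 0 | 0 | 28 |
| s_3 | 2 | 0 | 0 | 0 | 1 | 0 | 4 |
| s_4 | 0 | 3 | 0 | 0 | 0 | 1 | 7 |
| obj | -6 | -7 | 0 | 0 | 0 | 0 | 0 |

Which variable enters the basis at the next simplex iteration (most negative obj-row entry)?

Negative obj-row entries: x1: -6, x2: -7.
The most negative is -7 in column x2, so x2 enters.

x2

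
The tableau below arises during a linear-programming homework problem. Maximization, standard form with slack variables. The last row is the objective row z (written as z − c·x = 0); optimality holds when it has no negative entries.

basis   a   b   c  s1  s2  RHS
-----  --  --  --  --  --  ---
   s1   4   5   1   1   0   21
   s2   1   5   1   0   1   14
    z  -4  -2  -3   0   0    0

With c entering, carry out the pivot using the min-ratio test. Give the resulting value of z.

Ratio test on column c — row 1: 21/1 = 21; row 2: 14/1 = 14. Minimum is 14 at row 2 (s2 leaves); pivot element 1.
Pivot on row 2; the z-row RHS becomes 0 − (-3)·14 = 42.

42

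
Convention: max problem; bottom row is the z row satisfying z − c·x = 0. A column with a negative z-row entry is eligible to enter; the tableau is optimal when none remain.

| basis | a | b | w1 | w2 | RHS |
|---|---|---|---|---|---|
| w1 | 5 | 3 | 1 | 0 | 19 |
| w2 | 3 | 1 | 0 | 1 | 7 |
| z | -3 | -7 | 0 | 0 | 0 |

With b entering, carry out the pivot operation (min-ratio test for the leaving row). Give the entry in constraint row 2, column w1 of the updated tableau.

-1/3

Ratio test on column b — row 1: 19/3 = 19/3; row 2: 7/1 = 7. Minimum is 19/3 at row 1 (w1 leaves); pivot element 3.
Divide row 1 by 3; eliminate column b from the other rows.
Row 2 update in column w1: 0 − 1·(1/3) = -1/3.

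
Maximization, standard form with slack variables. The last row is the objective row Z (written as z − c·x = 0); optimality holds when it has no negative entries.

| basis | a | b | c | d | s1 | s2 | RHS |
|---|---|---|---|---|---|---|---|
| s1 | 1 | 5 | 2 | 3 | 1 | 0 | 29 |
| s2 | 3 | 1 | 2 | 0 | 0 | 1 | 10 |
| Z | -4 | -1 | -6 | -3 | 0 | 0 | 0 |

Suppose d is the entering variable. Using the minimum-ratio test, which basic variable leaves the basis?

s1

Column d entries and ratios — s1: 29/3 = 29/3; s2: 0 ≤ 0, skip.
Smallest ratio is 29/3 in the row of s1, so s1 leaves.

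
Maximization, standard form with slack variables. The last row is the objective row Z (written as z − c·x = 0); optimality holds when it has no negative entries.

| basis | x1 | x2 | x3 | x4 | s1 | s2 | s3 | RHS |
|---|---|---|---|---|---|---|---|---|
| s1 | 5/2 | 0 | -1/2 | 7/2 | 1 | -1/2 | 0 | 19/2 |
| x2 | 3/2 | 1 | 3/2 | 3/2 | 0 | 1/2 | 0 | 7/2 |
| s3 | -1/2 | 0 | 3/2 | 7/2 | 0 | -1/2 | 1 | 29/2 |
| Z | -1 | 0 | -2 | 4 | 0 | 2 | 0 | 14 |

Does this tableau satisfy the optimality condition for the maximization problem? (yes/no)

no

The Z-row has a negative entry -2 in column x3, so it is not optimal.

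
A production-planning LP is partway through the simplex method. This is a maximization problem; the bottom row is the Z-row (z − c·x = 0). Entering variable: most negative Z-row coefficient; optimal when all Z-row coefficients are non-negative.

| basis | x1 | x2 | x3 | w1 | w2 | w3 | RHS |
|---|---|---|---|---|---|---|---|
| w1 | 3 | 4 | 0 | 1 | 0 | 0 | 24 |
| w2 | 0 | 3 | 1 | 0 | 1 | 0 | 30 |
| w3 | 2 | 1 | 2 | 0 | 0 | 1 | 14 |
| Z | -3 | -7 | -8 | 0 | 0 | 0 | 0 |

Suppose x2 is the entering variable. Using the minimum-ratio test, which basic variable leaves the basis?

w1

Column x2 entries and ratios — w1: 24/4 = 6; w2: 30/3 = 10; w3: 14/1 = 14.
Smallest ratio is 6 in the row of w1, so w1 leaves.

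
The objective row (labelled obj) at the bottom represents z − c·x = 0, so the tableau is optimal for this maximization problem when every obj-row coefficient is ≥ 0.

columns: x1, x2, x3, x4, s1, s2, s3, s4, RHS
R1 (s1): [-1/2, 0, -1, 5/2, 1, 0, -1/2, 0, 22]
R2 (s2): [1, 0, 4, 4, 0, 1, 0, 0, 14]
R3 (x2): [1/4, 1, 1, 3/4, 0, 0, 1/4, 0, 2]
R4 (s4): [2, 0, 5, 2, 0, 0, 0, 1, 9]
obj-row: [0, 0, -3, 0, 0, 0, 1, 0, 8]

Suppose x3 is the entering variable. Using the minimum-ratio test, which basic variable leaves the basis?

s4

Column x3 entries and ratios — s1: -1 ≤ 0, skip; s2: 14/4 = 7/2; x2: 2/1 = 2; s4: 9/5 = 9/5.
Smallest ratio is 9/5 in the row of s4, so s4 leaves.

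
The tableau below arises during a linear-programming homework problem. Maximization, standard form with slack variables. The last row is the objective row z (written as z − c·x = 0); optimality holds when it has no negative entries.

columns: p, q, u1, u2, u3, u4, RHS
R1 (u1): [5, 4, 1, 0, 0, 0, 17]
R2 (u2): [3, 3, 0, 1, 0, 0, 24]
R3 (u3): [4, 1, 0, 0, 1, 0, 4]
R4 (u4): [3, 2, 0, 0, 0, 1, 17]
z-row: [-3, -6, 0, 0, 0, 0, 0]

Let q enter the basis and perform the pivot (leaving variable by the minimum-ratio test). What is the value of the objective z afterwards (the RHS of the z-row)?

Ratio test on column q — row 1: 17/4 = 17/4; row 2: 24/3 = 8; row 3: 4/1 = 4; row 4: 17/2 = 17/2. Minimum is 4 at row 3 (u3 leaves); pivot element 1.
Pivot on row 3; the z-row RHS becomes 0 − (-6)·4 = 24.

24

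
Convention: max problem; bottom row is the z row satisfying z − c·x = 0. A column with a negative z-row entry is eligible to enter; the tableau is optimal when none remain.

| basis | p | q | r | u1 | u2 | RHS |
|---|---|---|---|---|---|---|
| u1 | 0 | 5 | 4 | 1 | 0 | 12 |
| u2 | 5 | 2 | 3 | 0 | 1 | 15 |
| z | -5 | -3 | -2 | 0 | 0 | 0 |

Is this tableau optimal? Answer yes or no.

no

The z-row has a negative entry -5 in column p, so it is not optimal.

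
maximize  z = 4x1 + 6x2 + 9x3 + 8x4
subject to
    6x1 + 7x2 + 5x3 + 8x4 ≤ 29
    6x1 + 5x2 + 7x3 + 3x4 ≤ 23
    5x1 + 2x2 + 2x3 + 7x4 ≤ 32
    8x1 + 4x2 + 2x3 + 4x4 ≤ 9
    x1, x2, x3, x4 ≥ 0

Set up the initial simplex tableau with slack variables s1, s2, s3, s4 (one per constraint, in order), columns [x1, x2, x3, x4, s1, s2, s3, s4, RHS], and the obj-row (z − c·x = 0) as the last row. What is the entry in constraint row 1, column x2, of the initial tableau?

Constraint 1 has coefficient 7 on x2.

7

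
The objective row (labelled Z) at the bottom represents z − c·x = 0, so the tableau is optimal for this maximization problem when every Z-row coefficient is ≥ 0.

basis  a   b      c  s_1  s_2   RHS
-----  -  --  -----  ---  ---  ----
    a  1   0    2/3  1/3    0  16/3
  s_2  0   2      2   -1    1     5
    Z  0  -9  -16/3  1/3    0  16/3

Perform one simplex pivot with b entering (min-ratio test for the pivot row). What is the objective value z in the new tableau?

167/6

Ratio test on column b — row 1: entry 0 ≤ 0; row 2: 5/2 = 5/2. Minimum is 5/2 at row 2 (s_2 leaves); pivot element 2.
Pivot on row 2; the Z-row RHS becomes 16/3 − (-9)·(5/2) = 167/6.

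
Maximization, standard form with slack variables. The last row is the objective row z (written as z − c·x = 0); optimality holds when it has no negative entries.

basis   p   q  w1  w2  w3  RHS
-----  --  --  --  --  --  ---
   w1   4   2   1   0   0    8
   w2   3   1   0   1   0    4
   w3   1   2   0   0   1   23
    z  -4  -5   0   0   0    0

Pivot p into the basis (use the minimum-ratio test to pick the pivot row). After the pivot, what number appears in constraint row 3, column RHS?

Ratio test on column p — row 1: 8/4 = 2; row 2: 4/3 = 4/3; row 3: 23/1 = 23. Minimum is 4/3 at row 2 (w2 leaves); pivot element 3.
Divide row 2 by 3; eliminate column p from the other rows.
Row 3 update in column RHS: 23 − 1·(4/3) = 65/3.

65/3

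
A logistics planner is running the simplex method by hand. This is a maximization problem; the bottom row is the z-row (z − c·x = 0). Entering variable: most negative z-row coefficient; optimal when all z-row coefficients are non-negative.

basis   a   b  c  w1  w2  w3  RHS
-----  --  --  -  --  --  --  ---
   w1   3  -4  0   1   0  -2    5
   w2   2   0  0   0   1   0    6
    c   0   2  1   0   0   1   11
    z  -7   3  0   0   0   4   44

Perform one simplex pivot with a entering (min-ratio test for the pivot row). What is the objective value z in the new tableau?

167/3

Ratio test on column a — row 1: 5/3 = 5/3; row 2: 6/2 = 3; row 3: entry 0 ≤ 0. Minimum is 5/3 at row 1 (w1 leaves); pivot element 3.
Pivot on row 1; the z-row RHS becomes 44 − (-7)·(5/3) = 167/3.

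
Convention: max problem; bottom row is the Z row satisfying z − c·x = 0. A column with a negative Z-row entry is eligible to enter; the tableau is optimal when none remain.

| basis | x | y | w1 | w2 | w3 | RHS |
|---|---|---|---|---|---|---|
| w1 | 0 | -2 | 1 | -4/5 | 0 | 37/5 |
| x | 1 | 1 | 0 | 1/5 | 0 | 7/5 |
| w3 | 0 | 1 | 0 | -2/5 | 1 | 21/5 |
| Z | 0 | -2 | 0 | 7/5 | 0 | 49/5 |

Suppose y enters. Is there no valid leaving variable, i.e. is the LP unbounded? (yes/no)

Column y has positive entries in row(s) 2, 3, so the ratio test bounds it — not unbounded.

no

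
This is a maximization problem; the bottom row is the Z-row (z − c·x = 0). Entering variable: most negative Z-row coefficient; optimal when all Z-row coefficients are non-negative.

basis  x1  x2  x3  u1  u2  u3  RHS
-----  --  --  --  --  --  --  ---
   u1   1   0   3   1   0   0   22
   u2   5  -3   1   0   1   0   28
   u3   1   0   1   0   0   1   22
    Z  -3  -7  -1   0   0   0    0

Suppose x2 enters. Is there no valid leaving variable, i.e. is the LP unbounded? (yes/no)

Every constraint-row entry in column x2 is ≤ 0, so increasing x2 is unbounded.

yes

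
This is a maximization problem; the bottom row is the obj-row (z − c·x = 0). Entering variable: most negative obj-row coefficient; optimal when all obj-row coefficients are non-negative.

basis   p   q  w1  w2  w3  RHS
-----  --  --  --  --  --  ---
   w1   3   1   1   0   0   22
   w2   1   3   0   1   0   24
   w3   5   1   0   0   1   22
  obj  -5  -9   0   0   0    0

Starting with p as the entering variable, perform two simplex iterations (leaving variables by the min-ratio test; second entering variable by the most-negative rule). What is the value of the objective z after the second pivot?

78

Ratio test on column p — row 1: 22/3 = 22/3; row 2: 24/1 = 24; row 3: 22/5 = 22/5. Minimum is 22/5 at row 3 (w3 leaves); pivot element 5.
Pivot on row 3; the obj-row RHS becomes 0 − (-5)·(22/5) = 22.
Next entering variable (most negative obj-row entry -8): q.
Ratio test on column q — row 1: (44/5)/(2/5) = 22; row 2: (98/5)/(14/5) = 7; row 3: (22/5)/(1/5) = 22. Minimum is 7 at row 2 (w2 leaves); pivot element 14/5.
After the second pivot the obj-row RHS is 22 − (-8)·7 = 78.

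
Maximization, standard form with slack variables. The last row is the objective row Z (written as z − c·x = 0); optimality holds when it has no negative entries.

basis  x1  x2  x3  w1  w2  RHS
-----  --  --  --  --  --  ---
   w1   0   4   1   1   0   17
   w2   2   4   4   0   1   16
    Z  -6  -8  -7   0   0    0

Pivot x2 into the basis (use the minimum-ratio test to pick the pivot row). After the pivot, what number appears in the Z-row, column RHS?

32

Ratio test on column x2 — row 1: 17/4 = 17/4; row 2: 16/4 = 4. Minimum is 4 at row 2 (w2 leaves); pivot element 4.
Divide row 2 by 4; eliminate column x2 from the other rows.
Z-row update in column RHS: 0 − (-8)·4 = 32.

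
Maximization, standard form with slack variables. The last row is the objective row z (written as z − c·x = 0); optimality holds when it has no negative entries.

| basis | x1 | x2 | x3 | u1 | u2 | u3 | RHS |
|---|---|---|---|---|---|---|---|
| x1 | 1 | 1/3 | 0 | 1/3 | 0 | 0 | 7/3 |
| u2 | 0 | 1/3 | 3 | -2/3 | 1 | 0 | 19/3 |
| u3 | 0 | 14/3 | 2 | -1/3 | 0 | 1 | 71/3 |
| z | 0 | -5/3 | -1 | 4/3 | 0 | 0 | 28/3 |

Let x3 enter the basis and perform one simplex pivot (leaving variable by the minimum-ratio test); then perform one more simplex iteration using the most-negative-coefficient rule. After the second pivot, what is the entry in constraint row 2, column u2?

7/20

Ratio test on column x3 — row 1: entry 0 ≤ 0; row 2: (19/3)/3 = 19/9; row 3: (71/3)/2 = 71/6. Minimum is 19/9 at row 2 (u2 leaves); pivot element 3.
Divide row 2 by 3; eliminate column x3 from the other rows.
Second iteration: most negative z-row entry is -14/9 in column x2, so x2 enters.
Ratio test on column x2 — row 1: (7/3)/(1/3) = 7; row 2: (19/9)/(1/9) = 19; row 3: (175/9)/(40/9) = 35/8. Minimum is 35/8 at row 3 (u3 leaves); pivot element 40/9.
Divide row 3 by 40/9; eliminate column x2 from the other rows.
After both pivots, the entry at constraint row 2, column u2 is 7/20.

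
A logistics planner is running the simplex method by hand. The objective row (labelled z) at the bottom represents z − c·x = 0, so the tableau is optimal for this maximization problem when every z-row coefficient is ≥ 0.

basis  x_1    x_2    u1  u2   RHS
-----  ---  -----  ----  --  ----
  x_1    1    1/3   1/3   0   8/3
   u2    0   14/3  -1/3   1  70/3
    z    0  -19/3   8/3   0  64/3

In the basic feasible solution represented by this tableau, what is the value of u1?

0

u1 is not in the basis, so in the current basic feasible solution u1 = 0.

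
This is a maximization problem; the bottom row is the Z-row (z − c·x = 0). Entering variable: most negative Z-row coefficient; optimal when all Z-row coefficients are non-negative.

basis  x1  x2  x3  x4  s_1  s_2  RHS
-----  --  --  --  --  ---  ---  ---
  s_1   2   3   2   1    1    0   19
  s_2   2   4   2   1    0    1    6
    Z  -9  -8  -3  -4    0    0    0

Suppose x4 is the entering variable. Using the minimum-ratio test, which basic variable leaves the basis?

Column x4 entries and ratios — s_1: 19/1 = 19; s_2: 6/1 = 6.
Smallest ratio is 6 in the row of s_2, so s_2 leaves.

s_2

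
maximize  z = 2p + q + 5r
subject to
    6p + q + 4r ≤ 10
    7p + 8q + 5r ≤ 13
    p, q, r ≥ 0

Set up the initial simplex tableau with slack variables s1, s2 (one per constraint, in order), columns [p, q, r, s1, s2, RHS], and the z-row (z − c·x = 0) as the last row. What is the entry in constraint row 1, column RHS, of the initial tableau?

The RHS of constraint 1 is b_1 = 10.

10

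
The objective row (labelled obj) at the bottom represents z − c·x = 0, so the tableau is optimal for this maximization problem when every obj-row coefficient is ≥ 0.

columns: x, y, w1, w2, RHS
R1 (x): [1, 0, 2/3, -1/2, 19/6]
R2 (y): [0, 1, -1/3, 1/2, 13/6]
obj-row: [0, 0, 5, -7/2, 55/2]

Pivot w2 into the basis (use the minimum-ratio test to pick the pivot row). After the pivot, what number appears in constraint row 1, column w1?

1/3

Ratio test on column w2 — row 1: entry -1/2 ≤ 0; row 2: (13/6)/(1/2) = 13/3. Minimum is 13/3 at row 2 (y leaves); pivot element 1/2.
Divide row 2 by 1/2; eliminate column w2 from the other rows.
Row 1 update in column w1: 2/3 − (-1/2)·(-2/3) = 1/3.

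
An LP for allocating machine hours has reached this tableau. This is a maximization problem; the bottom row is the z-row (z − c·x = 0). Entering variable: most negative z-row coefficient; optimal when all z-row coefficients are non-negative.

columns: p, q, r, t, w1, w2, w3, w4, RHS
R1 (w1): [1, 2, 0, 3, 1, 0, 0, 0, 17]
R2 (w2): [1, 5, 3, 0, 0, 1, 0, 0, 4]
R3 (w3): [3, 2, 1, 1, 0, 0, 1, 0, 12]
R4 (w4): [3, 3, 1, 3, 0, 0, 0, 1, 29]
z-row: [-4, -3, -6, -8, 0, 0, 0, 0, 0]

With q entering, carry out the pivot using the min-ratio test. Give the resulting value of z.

Ratio test on column q — row 1: 17/2 = 17/2; row 2: 4/5 = 4/5; row 3: 12/2 = 6; row 4: 29/3 = 29/3. Minimum is 4/5 at row 2 (w2 leaves); pivot element 5.
Pivot on row 2; the z-row RHS becomes 0 − (-3)·(4/5) = 12/5.

12/5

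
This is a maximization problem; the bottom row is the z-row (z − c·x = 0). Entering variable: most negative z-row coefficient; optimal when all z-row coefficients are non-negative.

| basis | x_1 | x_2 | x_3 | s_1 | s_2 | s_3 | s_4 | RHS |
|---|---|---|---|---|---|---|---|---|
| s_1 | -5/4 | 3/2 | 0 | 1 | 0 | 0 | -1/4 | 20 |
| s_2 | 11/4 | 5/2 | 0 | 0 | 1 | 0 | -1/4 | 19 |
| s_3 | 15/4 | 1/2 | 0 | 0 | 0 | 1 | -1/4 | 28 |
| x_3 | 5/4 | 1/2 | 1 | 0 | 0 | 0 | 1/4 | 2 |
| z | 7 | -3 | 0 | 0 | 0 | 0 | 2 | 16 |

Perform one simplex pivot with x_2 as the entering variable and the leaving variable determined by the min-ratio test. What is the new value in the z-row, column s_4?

7/2

Ratio test on column x_2 — row 1: 20/(3/2) = 40/3; row 2: 19/(5/2) = 38/5; row 3: 28/(1/2) = 56; row 4: 2/(1/2) = 4. Minimum is 4 at row 4 (x_3 leaves); pivot element 1/2.
Divide row 4 by 1/2; eliminate column x_2 from the other rows.
z-row update in column s_4: 2 − (-3)·(1/2) = 7/2.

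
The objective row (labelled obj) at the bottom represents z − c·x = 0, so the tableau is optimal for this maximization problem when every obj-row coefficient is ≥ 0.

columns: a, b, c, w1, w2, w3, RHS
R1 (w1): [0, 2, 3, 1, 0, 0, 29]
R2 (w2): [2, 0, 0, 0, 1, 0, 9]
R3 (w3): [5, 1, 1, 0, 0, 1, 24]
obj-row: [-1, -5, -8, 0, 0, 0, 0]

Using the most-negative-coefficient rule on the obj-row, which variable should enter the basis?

c

Negative obj-row entries: a: -1, b: -5, c: -8.
The most negative is -8 in column c, so c enters.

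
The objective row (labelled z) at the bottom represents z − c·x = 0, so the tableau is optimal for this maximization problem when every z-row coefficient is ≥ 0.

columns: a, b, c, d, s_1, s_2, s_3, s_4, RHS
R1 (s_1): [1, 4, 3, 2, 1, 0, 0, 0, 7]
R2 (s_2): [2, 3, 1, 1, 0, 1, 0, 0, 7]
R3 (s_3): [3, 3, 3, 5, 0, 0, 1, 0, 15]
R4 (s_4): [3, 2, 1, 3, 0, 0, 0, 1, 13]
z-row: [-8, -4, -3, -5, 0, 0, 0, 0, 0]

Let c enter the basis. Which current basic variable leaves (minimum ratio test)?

s_1

Column c entries and ratios — s_1: 7/3 = 7/3; s_2: 7/1 = 7; s_3: 15/3 = 5; s_4: 13/1 = 13.
Smallest ratio is 7/3 in the row of s_1, so s_1 leaves.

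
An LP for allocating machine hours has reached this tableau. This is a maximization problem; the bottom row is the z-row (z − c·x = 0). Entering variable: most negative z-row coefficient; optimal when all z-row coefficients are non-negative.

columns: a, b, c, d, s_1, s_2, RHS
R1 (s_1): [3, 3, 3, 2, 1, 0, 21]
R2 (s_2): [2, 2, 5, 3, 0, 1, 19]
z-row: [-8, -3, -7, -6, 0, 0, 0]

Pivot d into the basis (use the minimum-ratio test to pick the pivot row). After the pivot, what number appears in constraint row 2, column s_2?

Ratio test on column d — row 1: 21/2 = 21/2; row 2: 19/3 = 19/3. Minimum is 19/3 at row 2 (s_2 leaves); pivot element 3.
Divide row 2 by 3; eliminate column d from the other rows.
In the new row 2, the s_2 entry is the old entry divided by the pivot: 1/3 = 1/3.

1/3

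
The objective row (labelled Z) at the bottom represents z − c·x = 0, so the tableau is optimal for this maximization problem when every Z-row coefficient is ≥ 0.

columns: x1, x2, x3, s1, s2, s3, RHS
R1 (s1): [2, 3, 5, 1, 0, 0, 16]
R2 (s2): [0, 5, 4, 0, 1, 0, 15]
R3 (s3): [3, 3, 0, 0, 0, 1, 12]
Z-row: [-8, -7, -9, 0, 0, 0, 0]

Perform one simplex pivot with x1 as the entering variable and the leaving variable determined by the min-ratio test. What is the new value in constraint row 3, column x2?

Ratio test on column x1 — row 1: 16/2 = 8; row 2: entry 0 ≤ 0; row 3: 12/3 = 4. Minimum is 4 at row 3 (s3 leaves); pivot element 3.
Divide row 3 by 3; eliminate column x1 from the other rows.
In the new row 3, the x2 entry is the old entry divided by the pivot: 3/3 = 1.

1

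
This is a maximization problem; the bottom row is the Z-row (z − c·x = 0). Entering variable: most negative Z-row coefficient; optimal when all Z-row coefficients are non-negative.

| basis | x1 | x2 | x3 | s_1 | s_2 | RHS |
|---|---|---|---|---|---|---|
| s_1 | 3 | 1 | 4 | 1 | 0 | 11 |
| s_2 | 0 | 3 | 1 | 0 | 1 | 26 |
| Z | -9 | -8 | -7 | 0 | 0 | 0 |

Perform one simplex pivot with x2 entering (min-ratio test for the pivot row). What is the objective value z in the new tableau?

208/3

Ratio test on column x2 — row 1: 11/1 = 11; row 2: 26/3 = 26/3. Minimum is 26/3 at row 2 (s_2 leaves); pivot element 3.
Pivot on row 2; the Z-row RHS becomes 0 − (-8)·(26/3) = 208/3.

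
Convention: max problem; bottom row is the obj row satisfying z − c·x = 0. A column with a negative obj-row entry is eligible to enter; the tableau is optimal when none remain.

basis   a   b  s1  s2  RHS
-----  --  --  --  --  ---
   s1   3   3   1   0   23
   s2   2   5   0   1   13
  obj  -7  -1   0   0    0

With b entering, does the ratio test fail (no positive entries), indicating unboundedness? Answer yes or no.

no

Column b has positive entries in row(s) 1, 2, so the ratio test bounds it — not unbounded.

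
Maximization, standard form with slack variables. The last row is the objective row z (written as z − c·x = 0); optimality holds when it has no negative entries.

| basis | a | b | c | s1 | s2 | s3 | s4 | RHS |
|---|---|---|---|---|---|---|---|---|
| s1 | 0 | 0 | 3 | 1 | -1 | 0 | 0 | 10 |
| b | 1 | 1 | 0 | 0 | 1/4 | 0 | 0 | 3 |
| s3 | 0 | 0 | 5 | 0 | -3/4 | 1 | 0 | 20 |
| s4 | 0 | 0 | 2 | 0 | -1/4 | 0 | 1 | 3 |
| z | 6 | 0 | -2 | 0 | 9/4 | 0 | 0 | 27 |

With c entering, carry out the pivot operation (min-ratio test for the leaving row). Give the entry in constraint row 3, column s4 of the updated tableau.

Ratio test on column c — row 1: 10/3 = 10/3; row 2: entry 0 ≤ 0; row 3: 20/5 = 4; row 4: 3/2 = 3/2. Minimum is 3/2 at row 4 (s4 leaves); pivot element 2.
Divide row 4 by 2; eliminate column c from the other rows.
Row 3 update in column s4: 0 − 5·(1/2) = -5/2.

-5/2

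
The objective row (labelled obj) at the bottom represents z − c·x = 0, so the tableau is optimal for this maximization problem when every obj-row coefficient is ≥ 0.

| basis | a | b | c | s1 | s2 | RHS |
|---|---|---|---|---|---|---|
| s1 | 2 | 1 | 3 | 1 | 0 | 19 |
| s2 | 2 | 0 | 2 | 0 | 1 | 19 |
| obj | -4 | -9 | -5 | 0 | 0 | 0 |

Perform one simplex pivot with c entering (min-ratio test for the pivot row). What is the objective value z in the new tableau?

Ratio test on column c — row 1: 19/3 = 19/3; row 2: 19/2 = 19/2. Minimum is 19/3 at row 1 (s1 leaves); pivot element 3.
Pivot on row 1; the obj-row RHS becomes 0 − (-5)·(19/3) = 95/3.

95/3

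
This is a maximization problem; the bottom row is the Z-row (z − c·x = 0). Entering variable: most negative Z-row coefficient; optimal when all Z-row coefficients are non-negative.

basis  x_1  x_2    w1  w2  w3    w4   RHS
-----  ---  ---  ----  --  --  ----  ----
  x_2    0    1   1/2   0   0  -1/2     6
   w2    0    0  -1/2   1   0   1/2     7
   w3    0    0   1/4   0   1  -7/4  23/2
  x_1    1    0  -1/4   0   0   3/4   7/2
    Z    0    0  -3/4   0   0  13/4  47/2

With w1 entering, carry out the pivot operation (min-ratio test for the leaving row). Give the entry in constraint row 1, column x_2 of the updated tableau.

2

Ratio test on column w1 — row 1: 6/(1/2) = 12; row 2: entry -1/2 ≤ 0; row 3: (23/2)/(1/4) = 46; row 4: entry -1/4 ≤ 0. Minimum is 12 at row 1 (x_2 leaves); pivot element 1/2.
Divide row 1 by 1/2; eliminate column w1 from the other rows.
In the new row 1, the x_2 entry is the old entry divided by the pivot: 1/(1/2) = 2.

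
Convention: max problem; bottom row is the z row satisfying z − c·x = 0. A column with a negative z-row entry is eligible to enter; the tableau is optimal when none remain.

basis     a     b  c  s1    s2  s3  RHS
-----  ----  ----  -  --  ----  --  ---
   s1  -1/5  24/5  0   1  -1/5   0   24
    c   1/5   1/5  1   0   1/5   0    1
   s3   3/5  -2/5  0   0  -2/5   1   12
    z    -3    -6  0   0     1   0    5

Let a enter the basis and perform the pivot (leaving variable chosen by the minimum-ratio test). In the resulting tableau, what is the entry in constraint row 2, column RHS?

5

Ratio test on column a — row 1: entry -1/5 ≤ 0; row 2: 1/(1/5) = 5; row 3: 12/(3/5) = 20. Minimum is 5 at row 2 (c leaves); pivot element 1/5.
Divide row 2 by 1/5; eliminate column a from the other rows.
In the new row 2, the RHS entry is the old entry divided by the pivot: 1/(1/5) = 5.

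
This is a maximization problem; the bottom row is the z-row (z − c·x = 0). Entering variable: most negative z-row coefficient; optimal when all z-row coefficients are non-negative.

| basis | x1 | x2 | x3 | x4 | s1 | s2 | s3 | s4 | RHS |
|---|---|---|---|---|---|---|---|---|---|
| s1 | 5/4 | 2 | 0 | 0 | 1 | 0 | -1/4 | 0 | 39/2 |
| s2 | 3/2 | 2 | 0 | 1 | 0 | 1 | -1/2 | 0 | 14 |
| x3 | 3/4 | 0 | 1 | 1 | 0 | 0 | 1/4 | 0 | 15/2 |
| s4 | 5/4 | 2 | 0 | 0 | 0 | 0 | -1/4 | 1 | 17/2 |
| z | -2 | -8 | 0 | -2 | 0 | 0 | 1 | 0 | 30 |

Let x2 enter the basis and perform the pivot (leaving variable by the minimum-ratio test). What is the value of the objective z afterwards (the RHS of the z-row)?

Ratio test on column x2 — row 1: (39/2)/2 = 39/4; row 2: 14/2 = 7; row 3: entry 0 ≤ 0; row 4: (17/2)/2 = 17/4. Minimum is 17/4 at row 4 (s4 leaves); pivot element 2.
Pivot on row 4; the z-row RHS becomes 30 − (-8)·(17/4) = 64.

64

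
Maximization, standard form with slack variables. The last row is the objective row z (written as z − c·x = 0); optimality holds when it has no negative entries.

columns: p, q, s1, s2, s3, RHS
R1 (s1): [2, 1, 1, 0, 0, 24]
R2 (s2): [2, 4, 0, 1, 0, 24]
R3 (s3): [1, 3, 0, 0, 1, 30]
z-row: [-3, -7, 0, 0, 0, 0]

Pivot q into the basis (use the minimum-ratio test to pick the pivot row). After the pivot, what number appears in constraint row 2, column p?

Ratio test on column q — row 1: 24/1 = 24; row 2: 24/4 = 6; row 3: 30/3 = 10. Minimum is 6 at row 2 (s2 leaves); pivot element 4.
Divide row 2 by 4; eliminate column q from the other rows.
In the new row 2, the p entry is the old entry divided by the pivot: 2/4 = 1/2.

1/2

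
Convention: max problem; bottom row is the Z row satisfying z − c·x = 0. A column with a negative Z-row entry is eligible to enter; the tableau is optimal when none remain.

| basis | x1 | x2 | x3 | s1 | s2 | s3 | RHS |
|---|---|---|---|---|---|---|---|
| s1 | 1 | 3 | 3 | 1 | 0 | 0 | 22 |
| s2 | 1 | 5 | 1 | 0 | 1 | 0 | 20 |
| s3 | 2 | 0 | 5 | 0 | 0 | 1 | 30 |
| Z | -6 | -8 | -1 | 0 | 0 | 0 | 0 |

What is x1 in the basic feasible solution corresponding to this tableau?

x1 is not in the basis, so in the current basic feasible solution x1 = 0.

0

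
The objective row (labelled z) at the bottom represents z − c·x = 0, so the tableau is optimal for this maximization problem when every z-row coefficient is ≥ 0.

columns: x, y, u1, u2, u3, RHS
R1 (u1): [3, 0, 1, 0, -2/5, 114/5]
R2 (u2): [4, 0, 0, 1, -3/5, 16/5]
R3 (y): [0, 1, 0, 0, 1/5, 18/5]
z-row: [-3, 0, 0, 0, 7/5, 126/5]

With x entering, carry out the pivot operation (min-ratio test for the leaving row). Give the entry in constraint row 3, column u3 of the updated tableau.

1/5

Ratio test on column x — row 1: (114/5)/3 = 38/5; row 2: (16/5)/4 = 4/5; row 3: entry 0 ≤ 0. Minimum is 4/5 at row 2 (u2 leaves); pivot element 4.
Divide row 2 by 4; eliminate column x from the other rows.
Row 3 update in column u3: 1/5 − 0·(-3/20) = 1/5.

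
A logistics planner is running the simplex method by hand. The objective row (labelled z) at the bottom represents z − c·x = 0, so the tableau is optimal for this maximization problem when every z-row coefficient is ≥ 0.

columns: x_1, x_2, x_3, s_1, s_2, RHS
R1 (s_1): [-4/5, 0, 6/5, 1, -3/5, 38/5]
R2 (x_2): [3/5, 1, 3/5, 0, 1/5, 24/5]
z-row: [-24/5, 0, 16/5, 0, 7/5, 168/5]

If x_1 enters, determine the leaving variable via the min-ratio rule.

Column x_1 entries and ratios — s_1: -4/5 ≤ 0, skip; x_2: (24/5)/(3/5) = 8.
Smallest ratio is 8 in the row of x_2, so x_2 leaves.

x_2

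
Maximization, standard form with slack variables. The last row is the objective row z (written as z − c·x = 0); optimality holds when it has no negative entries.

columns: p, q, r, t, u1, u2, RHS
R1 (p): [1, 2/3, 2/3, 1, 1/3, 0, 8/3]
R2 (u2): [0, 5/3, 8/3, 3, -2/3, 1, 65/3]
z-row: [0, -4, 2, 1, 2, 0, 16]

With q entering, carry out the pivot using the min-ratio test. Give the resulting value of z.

Ratio test on column q — row 1: (8/3)/(2/3) = 4; row 2: (65/3)/(5/3) = 13. Minimum is 4 at row 1 (p leaves); pivot element 2/3.
Pivot on row 1; the z-row RHS becomes 16 − (-4)·4 = 32.

32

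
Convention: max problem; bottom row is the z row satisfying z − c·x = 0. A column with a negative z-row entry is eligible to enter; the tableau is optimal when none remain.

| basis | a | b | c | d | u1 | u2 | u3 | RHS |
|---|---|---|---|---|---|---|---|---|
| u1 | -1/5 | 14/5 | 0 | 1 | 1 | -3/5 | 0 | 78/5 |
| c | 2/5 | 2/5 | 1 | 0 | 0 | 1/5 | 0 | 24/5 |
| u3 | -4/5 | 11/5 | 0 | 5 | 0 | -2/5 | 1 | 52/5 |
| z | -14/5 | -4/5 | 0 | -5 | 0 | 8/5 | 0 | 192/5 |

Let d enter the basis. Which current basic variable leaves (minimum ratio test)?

u3

Column d entries and ratios — u1: (78/5)/1 = 78/5; c: 0 ≤ 0, skip; u3: (52/5)/5 = 52/25.
Smallest ratio is 52/25 in the row of u3, so u3 leaves.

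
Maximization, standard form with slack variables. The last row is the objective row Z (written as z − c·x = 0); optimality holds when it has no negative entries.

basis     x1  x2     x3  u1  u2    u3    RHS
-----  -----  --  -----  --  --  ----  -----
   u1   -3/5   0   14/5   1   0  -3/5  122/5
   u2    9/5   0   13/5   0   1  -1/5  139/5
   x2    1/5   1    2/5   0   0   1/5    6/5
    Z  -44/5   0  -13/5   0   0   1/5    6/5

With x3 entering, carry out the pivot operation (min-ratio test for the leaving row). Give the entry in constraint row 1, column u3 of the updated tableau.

Ratio test on column x3 — row 1: (122/5)/(14/5) = 61/7; row 2: (139/5)/(13/5) = 139/13; row 3: (6/5)/(2/5) = 3. Minimum is 3 at row 3 (x2 leaves); pivot element 2/5.
Divide row 3 by 2/5; eliminate column x3 from the other rows.
Row 1 update in column u3: -3/5 − (14/5)·(1/2) = -2.

-2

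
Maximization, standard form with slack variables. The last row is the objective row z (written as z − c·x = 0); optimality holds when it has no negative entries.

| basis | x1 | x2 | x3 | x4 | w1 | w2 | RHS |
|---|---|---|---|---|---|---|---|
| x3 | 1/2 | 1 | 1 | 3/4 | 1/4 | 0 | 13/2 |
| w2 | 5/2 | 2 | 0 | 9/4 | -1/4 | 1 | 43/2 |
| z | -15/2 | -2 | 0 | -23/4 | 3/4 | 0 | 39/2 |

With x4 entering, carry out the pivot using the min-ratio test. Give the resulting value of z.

Ratio test on column x4 — row 1: (13/2)/(3/4) = 26/3; row 2: (43/2)/(9/4) = 86/9. Minimum is 26/3 at row 1 (x3 leaves); pivot element 3/4.
Pivot on row 1; the z-row RHS becomes 39/2 − (-23/4)·(26/3) = 208/3.

208/3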